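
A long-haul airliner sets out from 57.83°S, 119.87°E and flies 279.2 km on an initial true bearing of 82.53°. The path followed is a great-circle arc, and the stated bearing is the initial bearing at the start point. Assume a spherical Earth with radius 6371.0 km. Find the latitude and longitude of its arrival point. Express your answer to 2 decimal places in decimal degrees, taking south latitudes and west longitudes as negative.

latitude -57.42°, longitude 124.50°

δ = 279.2/6371 = 0.043824 rad (2.5109°).
Start latitude φ₁ = -1.009324 rad; initial bearing θ = 1.440420 rad.
Destination latitude: φ₂ = arcsin( sin φ₁ cos δ + cos φ₁ sin δ cos θ ) = arcsin(-0.842627) = -57.42°.
Then Δλ = atan2(0.023128, 0.285780) = 0.080752 rad, from sin θ sin δ cos φ₁ over cos δ − sin φ₁ sin φ₂.
λ₂ = 119.87° + 4.63° = 124.50°.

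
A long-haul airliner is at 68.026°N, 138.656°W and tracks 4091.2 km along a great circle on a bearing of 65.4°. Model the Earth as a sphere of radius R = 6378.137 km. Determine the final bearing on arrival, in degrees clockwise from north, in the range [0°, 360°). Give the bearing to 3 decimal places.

final bearing 141.653°

δ = 4091.2/6378.137 = 0.641441 rad (36.7519°).
With φ₁ = 68.026° = 1.187278 rad and θ = 65.4° = 1.141445 rad:
sin φ₂ = sin φ₁ cos δ + cos φ₁ sin δ cos θ = (0.927354)(0.801234) + (0.374186)(0.598351)(0.416281) = 0.836231
φ₂ = asin(0.836231) = 0.990373 rad = 56.744°.
Then Δλ = atan2(0.203573, 0.025753) = 1.444961 rad, from sin θ sin δ cos φ₁ over cos δ − sin φ₁ sin φ₂.
λ₂ = -138.656° + 82.790° = -55.866°.
The forward bearing on arrival equals the back-azimuth from the destination plus 180°.
Back-azimuth from P₂ (56.744°, -55.866°) to P₁ (68.026°, -138.656°), with Δλ' = λ₁ − λ₂ = -82.790°: atan2( sin Δλ' cos φ₁ , cos φ₂ sin φ₁ − sin φ₂ cos φ₁ cos Δλ' ) = 321.653°.
Final bearing = (321.653° + 180°) mod 360° = 141.653°.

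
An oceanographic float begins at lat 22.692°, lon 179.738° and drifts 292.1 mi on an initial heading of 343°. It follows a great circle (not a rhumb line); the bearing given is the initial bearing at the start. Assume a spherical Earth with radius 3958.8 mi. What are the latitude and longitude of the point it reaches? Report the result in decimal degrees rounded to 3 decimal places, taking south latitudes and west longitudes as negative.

latitude 26.729°, longitude 178.355°

The arc subtends δ = 292.1/3958.8 = 0.073785 rad at the centre.
Start latitude φ₁ = 0.396050 rad; initial bearing θ = 5.986479 rad.
sin φ₂ = sin φ₁ cos δ + cos φ₁ sin δ cos θ = (0.385777)(0.997279) + (0.922592)(0.073718)(0.956305) = 0.449767
φ₂ = asin(0.449767) = 0.466505 rad = 26.729°.
Then Δλ = atan2(-0.019885, 0.823769) = -0.024134 rad, from sin θ sin δ cos φ₁ over cos δ − sin φ₁ sin φ₂.
λ₂ = 179.738° + -1.383° = 178.355°.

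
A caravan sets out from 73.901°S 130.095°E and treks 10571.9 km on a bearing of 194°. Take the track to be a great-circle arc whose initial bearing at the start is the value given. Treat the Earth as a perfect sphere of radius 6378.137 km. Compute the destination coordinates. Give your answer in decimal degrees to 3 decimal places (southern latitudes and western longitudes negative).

latitude -10.651°, longitude -35.709°

Central angle δ = d/R = 1.657522 rad.
With φ₁ = -73.901° = -1.289816 rad and θ = 194° = 3.385939 rad:
Destination latitude: φ₂ = arcsin( sin φ₁ cos δ + cos φ₁ sin δ cos θ ) = arcsin(-0.184830) = -10.651°.
Δλ = atan2( sin θ sin δ cos φ₁ , cos δ − sin φ₁ sin φ₂ ) = atan2(-0.066832, -0.264198) = -2.893827 rad = -165.804°.
λ₂ = λ₁ + Δλ = -35.709°.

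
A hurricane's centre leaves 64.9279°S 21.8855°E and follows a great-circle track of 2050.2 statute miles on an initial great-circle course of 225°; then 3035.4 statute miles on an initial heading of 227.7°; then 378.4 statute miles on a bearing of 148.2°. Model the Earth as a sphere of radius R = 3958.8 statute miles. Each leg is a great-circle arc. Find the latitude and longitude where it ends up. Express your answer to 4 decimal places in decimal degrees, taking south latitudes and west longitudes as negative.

Apply the spherical direct solution leg by leg, carrying full precision between legs.
Leg 1: from (-64.9279°, 21.8855°), δ = 2050.2/3958.8 = 0.517884 rad, θ = 225° → φ = -69.2824°, λ = -59.8051°.
Leg 2: from (-69.2824°, -59.8051°), δ = 3035.4/3958.8 = 0.766747 rad, θ = 227.7° → φ = -57.0120°, λ = -169.3302°.
Leg 3: from (-57.0120°, -169.3302°), δ = 378.4/3958.8 = 0.095585 rad, θ = 148.2° → φ = -61.5363°, λ = -163.2729°.

latitude -61.5363°, longitude -163.2729°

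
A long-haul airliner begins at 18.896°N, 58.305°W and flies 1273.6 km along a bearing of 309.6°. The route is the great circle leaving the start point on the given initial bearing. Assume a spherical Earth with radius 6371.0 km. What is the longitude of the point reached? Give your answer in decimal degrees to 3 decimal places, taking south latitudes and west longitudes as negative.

δ = 1273.6/6371 = 0.199906 rad (11.4538°).
Converting: φ₁ = 0.329797 rad, θ = 5.403539 rad.
sin φ₂ = sin φ₁ cos δ + cos φ₁ sin δ cos θ = (0.323851)(0.980085) + (0.946108)(0.198577)(0.637424) = 0.437158
φ₂ = asin(0.437158) = 0.452437 rad = 25.923°.
Then Δλ = atan2(-0.144760, 0.838511) = -0.170955 rad, from sin θ sin δ cos φ₁ over cos δ − sin φ₁ sin φ₂.
λ₂ = -58.305° + -9.795° = -68.100°.

longitude -68.100°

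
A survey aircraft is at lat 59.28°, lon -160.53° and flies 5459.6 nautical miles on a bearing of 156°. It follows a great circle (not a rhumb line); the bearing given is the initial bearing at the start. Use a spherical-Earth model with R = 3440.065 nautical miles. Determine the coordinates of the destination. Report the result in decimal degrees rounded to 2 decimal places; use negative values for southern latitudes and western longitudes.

latitude -28.72°, longitude -132.90°

The arc subtends δ = 5459.6/3440.065 = 1.587063 rad at the centre.
Start latitude φ₁ = 1.034631 rad; initial bearing θ = 2.722714 rad.
sin φ₂ = sin φ₁ cos δ + cos φ₁ sin δ cos θ = (0.859674)(-0.016266) + (0.510843)(0.999868)(-0.913545) = -0.480600
φ₂ = asin(-0.480600) = -0.501339 rad = -28.72°.
Then Δλ = atan2(0.207751, 0.396893) = 0.482226 rad, from sin θ sin δ cos φ₁ over cos δ − sin φ₁ sin φ₂.
λ₂ = λ₁ + Δλ = -132.90°.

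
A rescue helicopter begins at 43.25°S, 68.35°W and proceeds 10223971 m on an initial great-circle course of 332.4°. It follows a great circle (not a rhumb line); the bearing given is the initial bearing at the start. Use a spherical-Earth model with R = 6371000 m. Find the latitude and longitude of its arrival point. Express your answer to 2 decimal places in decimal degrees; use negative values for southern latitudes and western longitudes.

latitude 41.94°, longitude -106.85°

δ = 10223971/6371000 = 1.604767 rad (91.9464°).
Start latitude φ₁ = -0.754855 rad; initial bearing θ = 5.801474 rad.
Applying the spherical law of cosines for sides, sin φ₂ = sin φ₁ cos δ + cos φ₁ sin δ cos θ = 0.668384, so φ₂ = 41.94°.
For the longitude increment, Δλ = atan2( sin θ sin δ cos φ₁, cos δ − sin φ₁ sin φ₂ ) = atan2(-0.337257, 0.424001) = -38.50°.
λ₂ = -68.35° + -38.50° = -106.85°.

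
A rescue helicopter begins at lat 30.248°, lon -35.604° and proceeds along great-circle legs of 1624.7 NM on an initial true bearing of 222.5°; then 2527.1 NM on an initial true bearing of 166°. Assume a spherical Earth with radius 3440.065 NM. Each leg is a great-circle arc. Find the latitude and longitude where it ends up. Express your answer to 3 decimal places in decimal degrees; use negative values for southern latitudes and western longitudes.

latitude -31.617°, longitude -42.764°

Apply the spherical direct solution leg by leg, carrying full precision between legs.
Leg 1: from (30.248°, -35.604°), δ = 1624.7/3440.065 = 0.472288 rad, θ = 222.5° → φ = 9.141°, λ = -53.741°.
Leg 2: from (9.141°, -53.741°), δ = 2527.1/3440.065 = 0.734608 rad, θ = 166° → φ = -31.617°, λ = -42.764°.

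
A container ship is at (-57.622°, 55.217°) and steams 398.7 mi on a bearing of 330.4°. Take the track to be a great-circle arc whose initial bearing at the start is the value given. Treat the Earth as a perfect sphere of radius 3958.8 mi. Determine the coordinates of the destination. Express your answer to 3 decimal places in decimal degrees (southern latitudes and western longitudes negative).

latitude -52.508°, longitude 50.537°

Angular distance δ = d/R = 398.7 / 3958.8 = 0.100712 rad.
Start latitude φ₁ = -1.005694 rad; initial bearing θ = 5.766568 rad.
sin φ₂ = sin φ₁ cos δ + cos φ₁ sin δ cos θ = (-0.844534)(0.994933) + (0.535503)(0.100542)(0.869495) = -0.793440
φ₂ = asin(-0.793440) = -0.916440 rad = -52.508°.
For the longitude increment, Δλ = atan2( sin θ sin δ cos φ₁, cos δ − sin φ₁ sin φ₂ ) = atan2(-0.026594, 0.324846) = -4.680°.
Hence λ₂ = 55.217° + -4.680° = 50.537°.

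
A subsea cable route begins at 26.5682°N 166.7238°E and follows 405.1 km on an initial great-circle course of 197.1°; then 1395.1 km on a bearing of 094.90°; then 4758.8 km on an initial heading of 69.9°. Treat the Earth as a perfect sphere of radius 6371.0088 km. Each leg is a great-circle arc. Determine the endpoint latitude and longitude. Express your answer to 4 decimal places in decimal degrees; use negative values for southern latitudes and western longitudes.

latitude 29.0511°, longitude -134.1201°

Apply the spherical direct solution leg by leg, carrying full precision between legs.
Leg 1: from (26.5682°, 166.7238°), δ = 405.1/6371.0088 = 0.063585 rad, θ = 197.1° → φ = 23.0814°, λ = 165.5601°.
Leg 2: from (23.0814°, 165.5601°), δ = 1395.1/6371.0088 = 0.218976 rad, θ = 94.9° → φ = 21.4450°, λ = 179.0064°.
Leg 3: from (21.4450°, 179.0064°), δ = 4758.8/6371.0088 = 0.746946 rad, θ = 69.9° → φ = 29.0511°, λ = -134.1201°.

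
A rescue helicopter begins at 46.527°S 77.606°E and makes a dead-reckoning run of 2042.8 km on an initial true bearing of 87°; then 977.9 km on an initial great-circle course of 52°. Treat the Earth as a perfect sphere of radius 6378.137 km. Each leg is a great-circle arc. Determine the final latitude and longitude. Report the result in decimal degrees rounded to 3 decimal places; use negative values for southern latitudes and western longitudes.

Apply the spherical direct solution leg by leg, carrying full precision between legs.
Leg 1: from (-46.527°, 77.606°), δ = 2042.8/6378.137 = 0.320282 rad, θ = 87° → φ = -42.645°, λ = 102.911°.
Leg 2: from (-42.645°, 102.911°), δ = 977.9/6378.137 = 0.153321 rad, θ = 52° → φ = -36.895°, λ = 111.566°.

latitude -36.895°, longitude 111.566°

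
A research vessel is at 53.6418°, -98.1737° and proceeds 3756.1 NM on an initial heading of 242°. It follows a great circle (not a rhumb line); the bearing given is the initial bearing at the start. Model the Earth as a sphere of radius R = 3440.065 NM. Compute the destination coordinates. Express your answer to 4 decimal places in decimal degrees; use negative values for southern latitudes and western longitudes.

latitude 7.1295°, longitude -150.3324°

δ = 3756.1/3440.065 = 1.091869 rad (62.5595°).
Start latitude φ₁ = 0.936226 rad; initial bearing θ = 4.223697 rad.
sin φ₂ = sin φ₁ cos δ + cos φ₁ sin δ cos θ = (0.805327)(0.460828) + (0.592832)(0.887490)(-0.469472) = 0.124113
φ₂ = asin(0.124113) = 0.124434 rad = 7.1295°.
Δλ = atan2( sin θ sin δ cos φ₁ , cos δ − sin φ₁ sin φ₂ ) = atan2(-0.464547, 0.360876) = -0.910341 rad = -52.1587°.
λ₂ = -98.1737° + -52.1587° = -150.3324°.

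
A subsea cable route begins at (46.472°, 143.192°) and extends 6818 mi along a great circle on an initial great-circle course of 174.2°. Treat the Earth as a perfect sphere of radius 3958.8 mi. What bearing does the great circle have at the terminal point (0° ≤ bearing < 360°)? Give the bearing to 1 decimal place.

The arc subtends δ = 6818/3958.8 = 1.722239 rad at the centre.
With φ₁ = 46.472° = 0.811089 rad and θ = 174.2° = 3.040364 rad:
Destination latitude: φ₂ = arcsin( sin φ₁ cos δ + cos φ₁ sin δ cos θ ) = arcsin(-0.786723) = -51.880°.
Then Δλ = atan2(0.068802, 0.419540) = 0.162547 rad, from sin θ sin δ cos φ₁ over cos δ − sin φ₁ sin φ₂.
Hence λ₂ = 143.192° + 9.313° = 152.505°.
The forward bearing on arrival equals the back-azimuth from the destination plus 180°.
Back-azimuth from P₂ (-51.9°, 152.5°) to P₁ (46.5°, 143.2°), with Δλ' = λ₁ − λ₂ = -9.3°: atan2( sin Δλ' cos φ₁ , cos φ₂ sin φ₁ − sin φ₂ cos φ₁ cos Δλ' ) = 353.5°.
Final bearing = (353.5° + 180°) mod 360° = 173.5°.

final bearing 173.5°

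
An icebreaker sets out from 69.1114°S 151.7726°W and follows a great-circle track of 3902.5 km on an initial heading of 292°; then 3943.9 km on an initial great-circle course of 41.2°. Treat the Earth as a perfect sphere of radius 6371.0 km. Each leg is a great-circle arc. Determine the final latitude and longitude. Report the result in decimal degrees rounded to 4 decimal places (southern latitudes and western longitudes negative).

Apply the spherical direct solution leg by leg, carrying full precision between legs.
Leg 1: from (-69.1114°, -151.7726°), δ = 3902.5/6371 = 0.612541 rad, θ = 292° → φ = -43.4420°, λ = 160.9875°.
Leg 2: from (-43.4420°, 160.9875°), δ = 3943.9/6371 = 0.619039 rad, θ = 41.2° → φ = -14.0653°, λ = -175.8077°.

latitude -14.0653°, longitude -175.8077°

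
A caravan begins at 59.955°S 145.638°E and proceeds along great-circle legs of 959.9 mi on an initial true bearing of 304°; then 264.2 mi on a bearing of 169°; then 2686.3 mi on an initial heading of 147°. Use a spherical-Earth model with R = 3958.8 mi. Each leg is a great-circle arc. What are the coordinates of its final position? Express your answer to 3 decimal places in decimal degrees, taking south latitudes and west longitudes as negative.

latitude -69.952°, longitude -145.663°

Apply the spherical direct solution leg by leg, carrying full precision between legs.
Leg 1: from (-59.955°, 145.638°), δ = 959.9/3958.8 = 0.242472 rad, θ = 304° → φ = -50.632°, λ = 127.349°.
Leg 2: from (-50.632°, 127.349°), δ = 264.2/3958.8 = 0.066737 rad, θ = 169° → φ = -54.379°, λ = 128.600°.
Leg 3: from (-54.379°, 128.600°), δ = 2686.3/3958.8 = 0.678564 rad, θ = 147° → φ = -69.952°, λ = -145.663°.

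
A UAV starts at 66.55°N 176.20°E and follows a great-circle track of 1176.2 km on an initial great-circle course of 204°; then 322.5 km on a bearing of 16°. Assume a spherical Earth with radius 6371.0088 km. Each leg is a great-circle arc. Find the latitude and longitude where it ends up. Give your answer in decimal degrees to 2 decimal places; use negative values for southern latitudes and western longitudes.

Apply the spherical direct solution leg by leg, carrying full precision between legs.
Leg 1: from (66.55°, 176.20°), δ = 1176.2/6371.0088 = 0.184618 rad, θ = 204° → φ = 56.62°, λ = 168.40°.
Leg 2: from (56.62°, 168.40°), δ = 322.5/6371.0088 = 0.050620 rad, θ = 16° → φ = 59.40°, λ = 169.97°.

latitude 59.40°, longitude 169.97°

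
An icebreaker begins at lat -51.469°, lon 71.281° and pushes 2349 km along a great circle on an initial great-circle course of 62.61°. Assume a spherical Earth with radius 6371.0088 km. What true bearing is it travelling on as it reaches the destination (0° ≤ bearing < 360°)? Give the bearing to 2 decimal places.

final bearing 45.20°

Angular distance δ = d/R = 2349 / 6371.0088 = 0.368701 rad.
Start latitude φ₁ = -0.898304 rad; initial bearing θ = 1.092751 rad.
Applying the spherical law of cosines for sides, sin φ₂ = sin φ₁ cos δ + cos φ₁ sin δ cos θ = -0.626415, so φ₂ = -38.786°.
Δλ = atan2( sin θ sin δ cos φ₁ , cos δ − sin φ₁ sin φ₂ ) = atan2(0.199341, 0.442770) = 0.423032 rad = 24.238°.
Hence λ₂ = 71.281° + 24.238° = 95.519°.
The forward bearing on arrival equals the back-azimuth from the destination plus 180°.
Back-azimuth from P₂ (-38.79°, 95.52°) to P₁ (-51.47°, 71.28°), with Δλ' = λ₁ − λ₂ = -24.24°: atan2( sin Δλ' cos φ₁ , cos φ₂ sin φ₁ − sin φ₂ cos φ₁ cos Δλ' ) = 225.20°.
Final bearing = (225.20° + 180°) mod 360° = 45.20°.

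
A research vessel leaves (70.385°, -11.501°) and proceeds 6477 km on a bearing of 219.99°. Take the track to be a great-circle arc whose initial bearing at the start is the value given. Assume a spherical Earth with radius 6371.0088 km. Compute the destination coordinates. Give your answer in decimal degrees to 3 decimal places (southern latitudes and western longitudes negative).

latitude 16.080°, longitude -46.163°

The arc subtends δ = 6477/6371.0088 = 1.016636 rad at the centre.
Start latitude φ₁ = 1.228450 rad; initial bearing θ = 3.839550 rad.
Destination latitude: φ₂ = arcsin( sin φ₁ cos δ + cos φ₁ sin δ cos θ ) = arcsin(0.276986) = 16.080°.
For the longitude increment, Δλ = atan2( sin θ sin δ cos φ₁, cos δ − sin φ₁ sin φ₂ ) = atan2(-0.183451, 0.265317) = -34.662°.
Hence λ₂ = -11.501° + -34.662° = -46.163°.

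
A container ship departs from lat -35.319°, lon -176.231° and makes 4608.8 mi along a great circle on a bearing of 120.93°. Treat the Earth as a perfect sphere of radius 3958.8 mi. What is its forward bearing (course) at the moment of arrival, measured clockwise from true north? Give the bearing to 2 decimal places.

final bearing 62.45°

δ = 4608.8/3958.8 = 1.164191 rad (66.7032°).
Start latitude φ₁ = -0.616433 rad; initial bearing θ = 2.110627 rad.
Applying the spherical law of cosines for sides, sin φ₂ = sin φ₁ cos δ + cos φ₁ sin δ cos θ = -0.613841, so φ₂ = -37.868°.
For the longitude increment, Δλ = atan2( sin θ sin δ cos φ₁, cos δ − sin φ₁ sin φ₂ ) = atan2(0.642850, 0.040615) = 86.385°.
Hence λ₂ = -176.231° + 86.385° = -89.846°.
The forward bearing on arrival equals the back-azimuth from the destination plus 180°.
Back-azimuth from P₂ (-37.87°, -89.85°) to P₁ (-35.32°, -176.23°), with Δλ' = λ₁ − λ₂ = -86.38°: atan2( sin Δλ' cos φ₁ , cos φ₂ sin φ₁ − sin φ₂ cos φ₁ cos Δλ' ) = 242.45°.
Final bearing = (242.45° + 180°) mod 360° = 62.45°.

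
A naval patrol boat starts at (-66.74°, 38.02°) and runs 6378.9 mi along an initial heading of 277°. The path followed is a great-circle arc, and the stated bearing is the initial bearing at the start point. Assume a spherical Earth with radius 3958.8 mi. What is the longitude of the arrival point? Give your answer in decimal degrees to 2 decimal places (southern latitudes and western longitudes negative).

longitude -46.46°

Angular distance δ = d/R = 6378.9 / 3958.8 = 1.611322 rad.
Converting: φ₁ = -1.164833 rad, θ = 4.834562 rad.
Destination latitude: φ₂ = arcsin( sin φ₁ cos δ + cos φ₁ sin δ cos θ ) = arcsin(0.085308) = 4.89°.
Δλ = atan2( sin θ sin δ cos φ₁ , cos δ − sin φ₁ sin φ₂ ) = atan2(-0.391639, 0.037861) = -1.474424 rad = -84.48°.
λ₂ = λ₁ + Δλ = -46.46°.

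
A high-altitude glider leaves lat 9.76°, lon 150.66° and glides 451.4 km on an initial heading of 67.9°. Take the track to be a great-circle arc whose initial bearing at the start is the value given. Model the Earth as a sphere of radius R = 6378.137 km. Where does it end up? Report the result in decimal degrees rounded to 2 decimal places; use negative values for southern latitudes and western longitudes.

latitude 11.26°, longitude 154.49°

Central angle δ = d/R = 0.070773 rad.
Converting: φ₁ = 0.170344 rad, θ = 1.185079 rad.
Destination latitude: φ₂ = arcsin( sin φ₁ cos δ + cos φ₁ sin δ cos θ ) = arcsin(0.195316) = 11.26°.
For the longitude increment, Δλ = atan2( sin θ sin δ cos φ₁, cos δ − sin φ₁ sin φ₂ ) = atan2(0.064570, 0.964386) = 3.83°.
Hence λ₂ = 150.66° + 3.83° = 154.49°.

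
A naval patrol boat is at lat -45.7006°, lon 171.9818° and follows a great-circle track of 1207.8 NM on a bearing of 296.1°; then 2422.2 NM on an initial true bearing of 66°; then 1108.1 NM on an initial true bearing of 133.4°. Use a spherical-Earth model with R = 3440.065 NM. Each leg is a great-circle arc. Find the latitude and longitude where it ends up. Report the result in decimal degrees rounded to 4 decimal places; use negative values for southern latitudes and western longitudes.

Apply the spherical direct solution leg by leg, carrying full precision between legs.
Leg 1: from (-45.7006°, 171.9818°), δ = 1207.8/3440.065 = 0.351098 rad, θ = 296.1° → φ = -34.4971°, λ = 149.9725°.
Leg 2: from (-34.4971°, 149.9725°), δ = 2422.2/3440.065 = 0.704115 rad, θ = 66° → φ = -12.3962°, λ = -172.7620°.
Leg 3: from (-12.3962°, -172.7620°), δ = 1108.1/3440.065 = 0.322116 rad, θ = 133.4° → φ = -24.5869°, λ = -158.1099°.

latitude -24.5869°, longitude -158.1099°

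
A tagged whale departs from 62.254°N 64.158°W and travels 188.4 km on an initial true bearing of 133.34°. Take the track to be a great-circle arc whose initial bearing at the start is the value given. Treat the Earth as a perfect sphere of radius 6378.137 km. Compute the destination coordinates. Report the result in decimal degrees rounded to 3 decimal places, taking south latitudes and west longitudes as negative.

latitude 61.068°, longitude -61.613°

Central angle δ = d/R = 0.029538 rad.
With φ₁ = 62.254° = 1.086537 rad and θ = 133.34° = 2.327222 rad:
Destination latitude: φ₂ = arcsin( sin φ₁ cos δ + cos φ₁ sin δ cos θ ) = arcsin(0.875197) = 61.068°.
Δλ = atan2( sin θ sin δ cos φ₁ , cos δ − sin φ₁ sin φ₂ ) = atan2(0.010000, 0.224997) = 0.044416 rad = 2.545°.
λ₂ = λ₁ + Δλ = -61.613°.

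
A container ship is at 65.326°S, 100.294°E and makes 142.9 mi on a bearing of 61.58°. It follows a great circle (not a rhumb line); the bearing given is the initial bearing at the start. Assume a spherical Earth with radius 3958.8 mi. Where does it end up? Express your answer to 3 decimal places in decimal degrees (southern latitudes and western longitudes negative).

latitude -64.281°, longitude 104.488°

The arc subtends δ = 142.9/3958.8 = 0.036097 rad at the centre.
With φ₁ = -65.326° = -1.140154 rad and θ = 61.58° = 1.074774 rad:
Applying the spherical law of cosines for sides, sin φ₂ = sin φ₁ cos δ + cos φ₁ sin δ cos θ = -0.900936, so φ₂ = -64.281°.
For the longitude increment, Δλ = atan2( sin θ sin δ cos φ₁, cos δ − sin φ₁ sin φ₂ ) = atan2(0.013250, 0.180670) = 4.194°.
λ₂ = λ₁ + Δλ = 104.488°.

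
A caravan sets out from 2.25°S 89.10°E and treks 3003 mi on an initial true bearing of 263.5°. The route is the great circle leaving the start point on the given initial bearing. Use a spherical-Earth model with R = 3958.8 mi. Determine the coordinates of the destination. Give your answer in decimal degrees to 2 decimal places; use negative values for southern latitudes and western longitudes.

latitude -6.10°, longitude 45.68°

Angular distance δ = d/R = 3003 / 3958.8 = 0.758563 rad.
Converting: φ₁ = -0.039270 rad, θ = 4.598943 rad.
Destination latitude: φ₂ = arcsin( sin φ₁ cos δ + cos φ₁ sin δ cos θ ) = arcsin(-0.106306) = -6.10°.
Δλ = atan2( sin θ sin δ cos φ₁ , cos δ − sin φ₁ sin φ₂ ) = atan2(-0.682931, 0.721652) = -0.757838 rad = -43.42°.
λ₂ = 89.10° + -43.42° = 45.68°.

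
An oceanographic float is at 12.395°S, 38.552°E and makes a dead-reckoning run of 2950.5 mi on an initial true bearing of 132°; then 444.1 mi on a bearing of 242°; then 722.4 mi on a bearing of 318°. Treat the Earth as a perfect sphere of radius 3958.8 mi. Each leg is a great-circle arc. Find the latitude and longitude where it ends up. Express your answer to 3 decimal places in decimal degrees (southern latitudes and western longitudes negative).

Apply the spherical direct solution leg by leg, carrying full precision between legs.
Leg 1: from (-12.395°, 38.552°), δ = 2950.5/3958.8 = 0.745302 rad, θ = 132° → φ = -36.939°, λ = 77.644°.
Leg 2: from (-36.939°, 77.644°), δ = 444.1/3958.8 = 0.112180 rad, θ = 242° → φ = -39.732°, λ = 70.260°.
Leg 3: from (-39.732°, 70.260°), δ = 722.4/3958.8 = 0.182480 rad, θ = 318° → φ = -31.659°, λ = 62.058°.

latitude -31.659°, longitude 62.058°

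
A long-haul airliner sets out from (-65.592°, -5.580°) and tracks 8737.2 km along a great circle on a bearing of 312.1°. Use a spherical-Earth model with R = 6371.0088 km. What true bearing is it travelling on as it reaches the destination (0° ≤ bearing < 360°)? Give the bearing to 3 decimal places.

final bearing 342.068°

Angular distance δ = d/R = 8737.2 / 6371.0088 = 1.371400 rad.
With φ₁ = -65.592° = -1.144796 rad and θ = 312.1° = 5.447173 rad:
sin φ₂ = sin φ₁ cos δ + cos φ₁ sin δ cos θ = (-0.910626)(0.198078) + (0.413232)(0.980186)(0.670427) = 0.091177
φ₂ = asin(0.091177) = 0.091304 rad = 5.231°.
Δλ = atan2( sin θ sin δ cos φ₁ , cos δ − sin φ₁ sin φ₂ ) = atan2(-0.300533, 0.281106) = -0.818785 rad = -46.913°.
Hence λ₂ = -5.580° + -46.913° = -52.493°.
The forward bearing on arrival equals the back-azimuth from the destination plus 180°.
Back-azimuth from P₂ (5.231°, -52.493°) to P₁ (-65.592°, -5.580°), with Δλ' = λ₁ − λ₂ = 46.913°: atan2( sin Δλ' cos φ₁ , cos φ₂ sin φ₁ − sin φ₂ cos φ₁ cos Δλ' ) = 162.068°.
Final bearing = (162.068° + 180°) mod 360° = 342.068°.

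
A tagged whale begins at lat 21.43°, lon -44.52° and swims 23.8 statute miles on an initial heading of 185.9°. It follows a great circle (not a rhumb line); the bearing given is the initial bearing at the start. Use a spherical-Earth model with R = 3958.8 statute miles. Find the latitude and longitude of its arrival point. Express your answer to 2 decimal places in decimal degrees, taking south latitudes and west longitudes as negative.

latitude 21.09°, longitude -44.56°

Central angle δ = d/R = 0.006012 rad.
Start latitude φ₁ = 0.374024 rad; initial bearing θ = 3.244567 rad.
Applying the spherical law of cosines for sides, sin φ₂ = sin φ₁ cos δ + cos φ₁ sin δ cos θ = 0.359791, so φ₂ = 21.09°.
Then Δλ = atan2(-0.000575, 0.868527) = -0.000662 rad, from sin θ sin δ cos φ₁ over cos δ − sin φ₁ sin φ₂.
λ₂ = -44.52° + -0.04° = -44.56°.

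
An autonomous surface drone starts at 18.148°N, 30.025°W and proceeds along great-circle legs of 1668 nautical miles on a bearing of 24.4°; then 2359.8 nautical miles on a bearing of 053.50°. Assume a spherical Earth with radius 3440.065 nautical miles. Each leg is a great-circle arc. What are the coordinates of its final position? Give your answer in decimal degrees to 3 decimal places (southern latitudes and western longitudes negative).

latitude 53.320°, longitude 43.654°

Apply the spherical direct solution leg by leg, carrying full precision between legs.
Leg 1: from (18.148°, -30.025°), δ = 1668/3440.065 = 0.484875 rad, θ = 24.4° → φ = 42.759°, λ = -14.821°.
Leg 2: from (42.759°, -14.821°), δ = 2359.8/3440.065 = 0.685975 rad, θ = 53.5° → φ = 53.320°, λ = 43.654°.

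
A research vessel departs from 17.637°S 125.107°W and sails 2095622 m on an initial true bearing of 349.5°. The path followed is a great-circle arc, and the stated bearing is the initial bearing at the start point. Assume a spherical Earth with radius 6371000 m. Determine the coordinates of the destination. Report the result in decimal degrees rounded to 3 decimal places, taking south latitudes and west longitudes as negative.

latitude 0.914°, longitude -128.482°

δ = 2095622/6371000 = 0.328931 rad (18.8464°).
With φ₁ = -17.637° = -0.307824 rad and θ = 349.5° = 6.099926 rad:
sin φ₂ = sin φ₁ cos δ + cos φ₁ sin δ cos θ = (-0.302985)(0.946388) + (0.952995)(0.323032)(0.983255) = 0.015951
φ₂ = asin(0.015951) = 0.015952 rad = 0.914°.
For the longitude increment, Δλ = atan2( sin θ sin δ cos φ₁, cos δ − sin φ₁ sin φ₂ ) = atan2(-0.056101, 0.951221) = -3.375°.
λ₂ = -125.107° + -3.375° = -128.482°.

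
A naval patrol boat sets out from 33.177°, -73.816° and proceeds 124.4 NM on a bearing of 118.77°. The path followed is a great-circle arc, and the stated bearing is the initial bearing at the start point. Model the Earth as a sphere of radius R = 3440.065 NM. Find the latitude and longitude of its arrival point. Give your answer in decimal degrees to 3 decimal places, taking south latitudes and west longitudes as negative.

latitude 32.161°, longitude -71.671°

δ = 124.4/3440.065 = 0.036162 rad (2.0719°).
With φ₁ = 33.177° = 0.579048 rad and θ = 118.77° = 2.072928 rad:
Applying the spherical law of cosines for sides, sin φ₂ = sin φ₁ cos δ + cos φ₁ sin δ cos θ = 0.532305, so φ₂ = 32.161°.
Then Δλ = atan2(0.026525, 0.708054) = 0.037444 rad, from sin θ sin δ cos φ₁ over cos δ − sin φ₁ sin φ₂.
λ₂ = λ₁ + Δλ = -71.671°.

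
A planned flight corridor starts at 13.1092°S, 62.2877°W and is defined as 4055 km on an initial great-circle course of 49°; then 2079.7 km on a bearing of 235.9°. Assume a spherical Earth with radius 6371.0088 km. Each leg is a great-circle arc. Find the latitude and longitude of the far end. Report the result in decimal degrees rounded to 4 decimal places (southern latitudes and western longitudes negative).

Apply the spherical direct solution leg by leg, carrying full precision between legs.
Leg 1: from (-13.1092°, -62.2877°), δ = 4055/6371.0088 = 0.636477 rad, θ = 49° → φ = 11.3838°, λ = -35.0569°.
Leg 2: from (11.3838°, -35.0569°), δ = 2079.7/6371.0088 = 0.326432 rad, θ = 235.9° → φ = 0.6140°, λ = -50.4563°.

latitude 0.6140°, longitude -50.4563°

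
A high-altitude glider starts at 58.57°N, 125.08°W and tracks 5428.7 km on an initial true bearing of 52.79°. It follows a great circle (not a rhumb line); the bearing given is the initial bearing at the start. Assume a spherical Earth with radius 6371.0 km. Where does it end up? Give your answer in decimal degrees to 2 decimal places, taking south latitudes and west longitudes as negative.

Angular distance δ = d/R = 5428.7 / 6371 = 0.852095 rad.
Start latitude φ₁ = 1.022239 rad; initial bearing θ = 0.921359 rad.
Applying the spherical law of cosines for sides, sin φ₂ = sin φ₁ cos δ + cos φ₁ sin δ cos θ = 0.799152, so φ₂ = 53.05°.
For the longitude increment, Δλ = atan2( sin θ sin δ cos φ₁, cos δ − sin φ₁ sin φ₂ ) = atan2(0.312581, -0.023492) = 94.30°.
Hence λ₂ = -125.08° + 94.30° = -30.78°.

latitude 53.05°, longitude -30.78°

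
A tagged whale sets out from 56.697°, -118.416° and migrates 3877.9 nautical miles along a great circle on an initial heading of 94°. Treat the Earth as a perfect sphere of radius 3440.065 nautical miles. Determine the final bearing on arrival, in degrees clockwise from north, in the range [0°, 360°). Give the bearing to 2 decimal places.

final bearing 144.62°

δ = 3877.9/3440.065 = 1.127275 rad (64.5881°).
Converting: φ₁ = 0.989549 rad, θ = 1.640609 rad.
sin φ₂ = sin φ₁ cos δ + cos φ₁ sin δ cos θ = (0.835779)(0.429123) + (0.549067)(0.903246)(-0.069756) = 0.324056
φ₂ = asin(0.324056) = 0.330014 rad = 18.908°.
Then Δλ = atan2(0.494734, 0.158283) = 1.261152 rad, from sin θ sin δ cos φ₁ over cos δ − sin φ₁ sin φ₂.
λ₂ = -118.416° + 72.259° = -46.157°.
The forward bearing on arrival equals the back-azimuth from the destination plus 180°.
Back-azimuth from P₂ (18.91°, -46.16°) to P₁ (56.70°, -118.42°), with Δλ' = λ₁ − λ₂ = -72.26°: atan2( sin Δλ' cos φ₁ , cos φ₂ sin φ₁ − sin φ₂ cos φ₁ cos Δλ' ) = 324.62°.
Final bearing = (324.62° + 180°) mod 360° = 144.62°.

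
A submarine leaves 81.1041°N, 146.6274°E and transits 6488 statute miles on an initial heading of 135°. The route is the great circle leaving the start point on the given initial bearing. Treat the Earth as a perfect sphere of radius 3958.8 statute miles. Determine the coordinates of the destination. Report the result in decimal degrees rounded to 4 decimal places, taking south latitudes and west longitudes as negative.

latitude -10.1547°, longitude -167.5903°

Angular distance δ = d/R = 6488 / 3958.8 = 1.638880 rad.
Converting: φ₁ = 1.415534 rad, θ = 2.356194 rad.
Destination latitude: φ₂ = arcsin( sin φ₁ cos δ + cos φ₁ sin δ cos θ ) = arcsin(-0.176307) = -10.1547°.
Δλ = atan2( sin θ sin δ cos φ₁ , cos δ − sin φ₁ sin φ₂ ) = atan2(0.109093, 0.106154) = 0.799052 rad = 45.7823°.
λ₂ = 146.6274° + 45.7823° = 192.4097°, normalized to (−180°, 180°] → -167.5903°.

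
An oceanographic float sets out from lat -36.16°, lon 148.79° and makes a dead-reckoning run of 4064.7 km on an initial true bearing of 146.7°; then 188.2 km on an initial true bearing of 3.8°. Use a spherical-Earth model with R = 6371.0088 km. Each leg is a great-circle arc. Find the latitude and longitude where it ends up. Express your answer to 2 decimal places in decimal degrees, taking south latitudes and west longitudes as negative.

latitude -59.46°, longitude -168.33°

Apply the spherical direct solution leg by leg, carrying full precision between legs.
Leg 1: from (-36.16°, 148.79°), δ = 4064.7/6371.0088 = 0.637999 rad, θ = 146.7° → φ = -61.15°, λ = -168.55°.
Leg 2: from (-61.15°, -168.55°), δ = 188.2/6371.0088 = 0.029540 rad, θ = 3.8° → φ = -59.46°, λ = -168.33°.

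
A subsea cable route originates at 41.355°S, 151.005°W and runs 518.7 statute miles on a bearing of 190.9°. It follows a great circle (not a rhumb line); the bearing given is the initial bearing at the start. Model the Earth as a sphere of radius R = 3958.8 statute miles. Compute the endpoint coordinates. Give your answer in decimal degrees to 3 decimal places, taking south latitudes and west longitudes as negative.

Angular distance δ = d/R = 518.7 / 3958.8 = 0.131025 rad.
With φ₁ = -41.355° = -0.721781 rad and θ = 190.9° = 3.331834 rad:
Applying the spherical law of cosines for sides, sin φ₂ = sin φ₁ cos δ + cos φ₁ sin δ cos θ = -0.751360, so φ₂ = -48.708°.
Δλ = atan2( sin θ sin δ cos φ₁ , cos δ − sin φ₁ sin φ₂ ) = atan2(-0.018545, 0.494988) = -0.037447 rad = -2.146°.
Hence λ₂ = -151.005° + -2.146° = -153.151°.

latitude -48.708°, longitude -153.151°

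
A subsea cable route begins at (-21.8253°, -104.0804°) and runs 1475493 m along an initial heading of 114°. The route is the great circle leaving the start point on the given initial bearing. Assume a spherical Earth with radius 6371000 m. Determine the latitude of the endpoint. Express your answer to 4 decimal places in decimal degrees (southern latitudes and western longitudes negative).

Central angle δ = d/R = 0.231595 rad.
Start latitude φ₁ = -0.380923 rad; initial bearing θ = 1.989675 rad.
sin φ₂ = sin φ₁ cos δ + cos φ₁ sin δ cos θ = (-0.371778)(0.973301) + (0.928322)(0.229530)(-0.406737) = -0.448519
φ₂ = asin(-0.448519) = -0.465107 rad = -26.6487°.
For the longitude increment, Δλ = atan2( sin θ sin δ cos φ₁, cos δ − sin φ₁ sin φ₂ ) = atan2(0.194657, 0.806552) = 13.5685°.
Hence λ₂ = -104.0804° + 13.5685° = -90.5119°.

latitude -26.6487°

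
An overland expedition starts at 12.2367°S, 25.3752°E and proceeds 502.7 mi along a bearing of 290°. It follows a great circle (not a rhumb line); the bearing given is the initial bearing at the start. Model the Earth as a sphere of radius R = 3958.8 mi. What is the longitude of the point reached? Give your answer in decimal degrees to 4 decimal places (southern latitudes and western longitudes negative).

longitude 18.4416°

The arc subtends δ = 502.7/3958.8 = 0.126983 rad at the centre.
Start latitude φ₁ = -0.213571 rad; initial bearing θ = 5.061455 rad.
Applying the spherical law of cosines for sides, sin φ₂ = sin φ₁ cos δ + cos φ₁ sin δ cos θ = -0.167914, so φ₂ = -9.6666°.
Δλ = atan2( sin θ sin δ cos φ₁ , cos δ − sin φ₁ sin φ₂ ) = atan2(-0.116301, 0.956359) = -0.121014 rad = -6.9336°.
λ₂ = 25.3752° + -6.9336° = 18.4416°.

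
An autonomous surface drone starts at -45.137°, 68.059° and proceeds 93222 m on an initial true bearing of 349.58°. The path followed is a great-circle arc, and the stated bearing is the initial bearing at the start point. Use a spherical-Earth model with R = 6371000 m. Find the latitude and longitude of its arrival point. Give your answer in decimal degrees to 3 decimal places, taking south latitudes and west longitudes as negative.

latitude -44.312°, longitude 67.847°

The arc subtends δ = 93222/6371000 = 0.014632 rad at the centre.
Start latitude φ₁ = -0.787789 rad; initial bearing θ = 6.101322 rad.
Destination latitude: φ₂ = arcsin( sin φ₁ cos δ + cos φ₁ sin δ cos θ ) = arcsin(-0.698568) = -44.312°.
For the longitude increment, Δλ = atan2( sin θ sin δ cos φ₁, cos δ − sin φ₁ sin φ₂ ) = atan2(-0.001867, 0.504751) = -0.212°.
λ₂ = 68.059° + -0.212° = 67.847°.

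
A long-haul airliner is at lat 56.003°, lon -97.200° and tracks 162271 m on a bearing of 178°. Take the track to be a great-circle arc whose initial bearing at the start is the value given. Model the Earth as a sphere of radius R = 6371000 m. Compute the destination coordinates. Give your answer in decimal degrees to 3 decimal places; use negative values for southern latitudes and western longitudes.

latitude 54.545°, longitude -97.112°

Central angle δ = d/R = 0.025470 rad.
With φ₁ = 56.003° = 0.977437 rad and θ = 178° = 3.106686 rad:
sin φ₂ = sin φ₁ cos δ + cos φ₁ sin δ cos θ = (0.829067)(0.999676) + (0.559149)(0.025468)(-0.999391) = 0.814566
φ₂ = asin(0.814566) = 0.951981 rad = 54.545°.
Δλ = atan2( sin θ sin δ cos φ₁ , cos δ − sin φ₁ sin φ₂ ) = atan2(0.000497, 0.324346) = 0.001532 rad = 0.088°.
λ₂ = λ₁ + Δλ = -97.112°.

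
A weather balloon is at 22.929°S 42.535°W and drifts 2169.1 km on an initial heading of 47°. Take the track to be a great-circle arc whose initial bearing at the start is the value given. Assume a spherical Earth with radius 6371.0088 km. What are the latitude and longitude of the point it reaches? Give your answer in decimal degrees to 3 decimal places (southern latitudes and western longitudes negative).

latitude -9.061°, longitude -28.217°

Central angle δ = d/R = 0.340464 rad.
With φ₁ = -22.929° = -0.400187 rad and θ = 47° = 0.820305 rad:
Applying the spherical law of cosines for sides, sin φ₂ = sin φ₁ cos δ + cos φ₁ sin δ cos θ = -0.157485, so φ₂ = -9.061°.
Then Δλ = atan2(0.224921, 0.881245) = 0.249896 rad, from sin θ sin δ cos φ₁ over cos δ − sin φ₁ sin φ₂.
Hence λ₂ = -42.535° + 14.318° = -28.217°.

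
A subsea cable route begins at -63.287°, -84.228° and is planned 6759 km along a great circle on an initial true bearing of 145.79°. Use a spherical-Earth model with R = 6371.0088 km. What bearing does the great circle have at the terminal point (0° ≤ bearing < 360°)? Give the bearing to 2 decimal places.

final bearing 22.90°

δ = 6759/6371.0088 = 1.060899 rad (60.7851°).
Start latitude φ₁ = -1.104567 rad; initial bearing θ = 2.544516 rad.
Applying the spherical law of cosines for sides, sin φ₂ = sin φ₁ cos δ + cos φ₁ sin δ cos θ = -0.760452, so φ₂ = -49.504°.
Δλ = atan2( sin θ sin δ cos φ₁ , cos δ − sin φ₁ sin φ₂ ) = atan2(0.220585, -0.191201) = 2.284959 rad = 130.919°.
Hence λ₂ = -84.228° + 130.919° = 46.691°.
The forward bearing on arrival equals the back-azimuth from the destination plus 180°.
Back-azimuth from P₂ (-49.50°, 46.69°) to P₁ (-63.29°, -84.23°), with Δλ' = λ₁ − λ₂ = -130.92°: atan2( sin Δλ' cos φ₁ , cos φ₂ sin φ₁ − sin φ₂ cos φ₁ cos Δλ' ) = 202.90°.
Final bearing = (202.90° + 180°) mod 360° = 22.90°.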